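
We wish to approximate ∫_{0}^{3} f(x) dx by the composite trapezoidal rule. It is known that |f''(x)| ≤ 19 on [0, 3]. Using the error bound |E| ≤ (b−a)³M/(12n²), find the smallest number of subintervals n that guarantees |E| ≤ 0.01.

Need 513/(12n²) ≤ 0.01.
n² ≥ 513/(12·0.01) = 4275 ⇒ n ≥ 65.3835, so the smallest n is 66.

66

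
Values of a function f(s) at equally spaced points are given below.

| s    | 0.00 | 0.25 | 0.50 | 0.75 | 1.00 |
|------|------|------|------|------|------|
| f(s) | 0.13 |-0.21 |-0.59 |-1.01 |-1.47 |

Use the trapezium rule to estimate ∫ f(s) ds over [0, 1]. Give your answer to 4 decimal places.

h = 0.25, n = 4.
(h/2)·[y₀ + 2y₁ + 2y₂ + 2y₃ + y₄] = 0.125·(-4.96) = -0.6200.

-0.6200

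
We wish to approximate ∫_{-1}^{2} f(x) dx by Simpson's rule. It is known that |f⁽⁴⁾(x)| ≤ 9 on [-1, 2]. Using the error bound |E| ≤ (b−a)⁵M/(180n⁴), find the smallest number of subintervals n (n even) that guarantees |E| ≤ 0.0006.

Need 2187/(180n⁴) ≤ 0.0006.
n⁴ ≥ 2187/(180·0.0006) = 20250 ⇒ n ≥ 11.9291, so the smallest even n is 12. (n must be even for Simpson's rule.)

12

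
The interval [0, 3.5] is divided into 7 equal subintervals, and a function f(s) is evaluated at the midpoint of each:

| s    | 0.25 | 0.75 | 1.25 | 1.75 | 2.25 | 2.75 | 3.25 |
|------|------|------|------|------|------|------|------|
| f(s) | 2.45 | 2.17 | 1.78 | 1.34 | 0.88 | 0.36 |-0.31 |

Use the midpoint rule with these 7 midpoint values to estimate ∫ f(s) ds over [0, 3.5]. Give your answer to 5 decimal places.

h = 0.5, n = 7.
h·[y(m₁) + y(m₂) + y(m₃) + y(m₄) + y(m₅) + y(m₆) + y(m₇)] = 0.5·(8.67) = 4.33500.

4.33500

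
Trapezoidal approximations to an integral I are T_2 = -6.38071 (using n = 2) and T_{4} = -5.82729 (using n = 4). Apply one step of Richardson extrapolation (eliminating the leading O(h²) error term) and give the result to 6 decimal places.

R = (4·T_{4} − T_2) / 3 = (4·(-5.82729) − (-6.38071))/3 = (-16.92845)/3 = -5.642817.

-5.642817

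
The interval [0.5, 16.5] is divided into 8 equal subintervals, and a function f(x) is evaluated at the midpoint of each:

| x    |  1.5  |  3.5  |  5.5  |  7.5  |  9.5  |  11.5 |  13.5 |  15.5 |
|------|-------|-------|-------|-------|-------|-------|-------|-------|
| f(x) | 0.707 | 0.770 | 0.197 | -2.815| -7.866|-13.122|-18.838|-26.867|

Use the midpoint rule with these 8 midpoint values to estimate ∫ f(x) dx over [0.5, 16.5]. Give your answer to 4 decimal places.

-135.6680

h = 2, n = 8.
h·[y(m₁) + y(m₂) + y(m₃) + y(m₄) + y(m₅) + y(m₆) + y(m₇) + y(m₈)] = 2·(-67.834) = -135.6680.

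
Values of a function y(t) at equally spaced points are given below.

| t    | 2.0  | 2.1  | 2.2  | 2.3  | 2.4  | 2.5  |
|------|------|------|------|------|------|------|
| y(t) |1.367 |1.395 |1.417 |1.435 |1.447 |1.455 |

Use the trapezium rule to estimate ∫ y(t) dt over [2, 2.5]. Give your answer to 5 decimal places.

0.71050

h = 0.1, n = 5.
(h/2)·[y₀ + 2y₁ + 2y₂ + 2y₃ + 2y₄ + y₅] = 0.05·(14.210) = 0.71050.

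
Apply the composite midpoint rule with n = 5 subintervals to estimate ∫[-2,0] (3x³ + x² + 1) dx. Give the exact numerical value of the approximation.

h = (0 − (-2))/5 = 0.4.
Midpoints m₁,…,m₅ = -1.8, -1.4, -1, -0.6, -0.2.
f(m₁)=-13.256, f(m₂)=-5.272, f(m₃)=-1, f(m₄)=0.712, f(m₅)=1.016.
h·[f(m₁) + f(m₂) + f(m₃) + f(m₄) + f(m₅)] = 0.4·(-17.8) = -7.12.

-7.12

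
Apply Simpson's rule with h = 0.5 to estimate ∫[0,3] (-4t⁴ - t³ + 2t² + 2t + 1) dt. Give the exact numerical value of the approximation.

h = (3 − 0)/6 = 0.5.
Nodes t₀,…,t₆ = 0, 0.5, 1, 1.5, 2, 2.5, 3.
f(t) = -4t⁴ - t³ + 2t² + 2t + 1: f₀=1, f₁=2.125, f₂=0, f₃=-15.125, f₄=-59, f₅=-153.375, f₆=-326.
(h/3)·[f₀ + 4f₁ + 2f₂ + 4f₃ + 2f₄ + 4f₅ + f₆] = 0.166667·(-1108.5) = -184.75.

-184.75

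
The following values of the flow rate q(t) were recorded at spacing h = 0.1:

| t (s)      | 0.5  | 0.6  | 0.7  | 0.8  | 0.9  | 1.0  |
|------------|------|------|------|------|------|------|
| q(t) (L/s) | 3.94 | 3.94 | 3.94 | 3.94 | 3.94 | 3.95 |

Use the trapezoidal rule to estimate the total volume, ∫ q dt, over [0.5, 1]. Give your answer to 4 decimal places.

h = 0.1, n = 5.
(h/2)·[y₀ + 2y₁ + 2y₂ + 2y₃ + 2y₄ + y₅] = 0.05·(39.41) = 1.9705.

1.9705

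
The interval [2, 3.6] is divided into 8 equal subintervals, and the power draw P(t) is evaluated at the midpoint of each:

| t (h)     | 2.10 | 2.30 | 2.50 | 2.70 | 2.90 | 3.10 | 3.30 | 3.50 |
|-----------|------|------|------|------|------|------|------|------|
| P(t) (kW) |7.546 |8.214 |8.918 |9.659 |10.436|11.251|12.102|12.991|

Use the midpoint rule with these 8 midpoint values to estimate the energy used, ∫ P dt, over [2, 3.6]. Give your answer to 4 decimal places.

16.2234

h = 0.2, n = 8.
h·[y(m₁) + y(m₂) + y(m₃) + y(m₄) + y(m₅) + y(m₆) + y(m₇) + y(m₈)] = 0.2·(81.117) = 16.2234.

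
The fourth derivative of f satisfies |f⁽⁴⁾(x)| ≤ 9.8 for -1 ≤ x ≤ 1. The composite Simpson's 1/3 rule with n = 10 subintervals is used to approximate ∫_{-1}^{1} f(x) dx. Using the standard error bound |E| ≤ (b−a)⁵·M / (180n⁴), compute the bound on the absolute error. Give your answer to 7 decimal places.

0.0001742

|E| ≤ (2)⁵·9.8 / (180·10⁴) = 313.6/1800000 = 0.0001742.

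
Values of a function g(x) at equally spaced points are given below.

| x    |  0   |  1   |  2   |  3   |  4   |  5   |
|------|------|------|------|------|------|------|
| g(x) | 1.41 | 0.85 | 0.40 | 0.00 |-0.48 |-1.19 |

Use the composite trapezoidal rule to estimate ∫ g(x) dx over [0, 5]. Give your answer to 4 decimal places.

h = 1, n = 5.
(h/2)·[y₀ + 2y₁ + 2y₂ + 2y₃ + 2y₄ + y₅] = 0.5·(1.76) = 0.8800.

0.8800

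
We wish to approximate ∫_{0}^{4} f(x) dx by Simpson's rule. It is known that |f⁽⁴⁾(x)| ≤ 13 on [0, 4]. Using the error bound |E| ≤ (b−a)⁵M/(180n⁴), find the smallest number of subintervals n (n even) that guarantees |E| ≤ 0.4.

4

Need 13312/(180n⁴) ≤ 0.4.
n⁴ ≥ 13312/(180·0.4) = 184.889 ⇒ n ≥ 3.6875, so the smallest even n is 4. (n must be even for Simpson's rule.)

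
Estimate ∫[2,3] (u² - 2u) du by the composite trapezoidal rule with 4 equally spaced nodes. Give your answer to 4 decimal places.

h = (3 − 2)/3 = 0.333333.
Nodes u₀,…,u₃ = 2, 2.333333, 2.666667, 3.
f(u) = u² - 2u: f₀=0, f₁=0.777778, f₂=1.777778, f₃=3.
(h/2)·[f₀ + 2f₁ + 2f₂ + f₃] = 0.166667·(8.111111) = 1.3519.

1.3519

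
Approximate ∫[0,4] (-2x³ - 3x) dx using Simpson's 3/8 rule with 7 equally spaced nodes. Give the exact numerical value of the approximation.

h = (4 − 0)/6 = 0.666667.
Nodes x₀,…,x₆ = 0, 0.666667, 1.333333, 2, 2.666667, 3.333333, 4.
f(x) = -2x³ - 3x: f₀=0, f₁=-2.592593, f₂=-8.740741, f₃=-22, f₄=-45.925926, f₅=-84.074074, f₆=-140.
(3h/8)·[f₀ + 3f₁ + 3f₂ + 2f₃ + 3f₄ + 3f₅ + f₆] = 0.25·(-608) = -152.

-152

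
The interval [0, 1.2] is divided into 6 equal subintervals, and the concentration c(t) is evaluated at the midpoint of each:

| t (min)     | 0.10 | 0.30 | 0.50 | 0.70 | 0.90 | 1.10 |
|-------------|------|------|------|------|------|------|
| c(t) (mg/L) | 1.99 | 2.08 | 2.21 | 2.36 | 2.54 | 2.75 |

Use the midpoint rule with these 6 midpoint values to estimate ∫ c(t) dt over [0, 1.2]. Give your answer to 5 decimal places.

h = 0.2, n = 6.
h·[y(m₁) + y(m₂) + y(m₃) + y(m₄) + y(m₅) + y(m₆)] = 0.2·(13.93) = 2.78600.

2.78600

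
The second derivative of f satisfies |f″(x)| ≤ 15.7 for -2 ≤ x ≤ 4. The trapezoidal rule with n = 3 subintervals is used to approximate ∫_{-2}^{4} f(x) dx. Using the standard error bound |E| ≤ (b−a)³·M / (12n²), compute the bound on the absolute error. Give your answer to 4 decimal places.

|E| ≤ (6)³·15.7 / (12·3²) = 3391.2/108 = 31.4000.

31.4000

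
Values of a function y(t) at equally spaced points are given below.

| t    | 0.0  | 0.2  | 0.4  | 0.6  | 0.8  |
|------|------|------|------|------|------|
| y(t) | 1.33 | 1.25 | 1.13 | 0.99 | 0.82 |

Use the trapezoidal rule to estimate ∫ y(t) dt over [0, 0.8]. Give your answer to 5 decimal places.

0.88900

h = 0.2, n = 4.
(h/2)·[y₀ + 2y₁ + 2y₂ + 2y₃ + y₄] = 0.1·(8.89) = 0.88900.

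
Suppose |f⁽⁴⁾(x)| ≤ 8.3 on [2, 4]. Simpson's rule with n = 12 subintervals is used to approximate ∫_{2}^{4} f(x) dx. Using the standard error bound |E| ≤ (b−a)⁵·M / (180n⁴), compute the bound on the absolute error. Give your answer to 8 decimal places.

0.00007116

|E| ≤ (2)⁵·8.3 / (180·12⁴) = 265.6/3732480 = 0.00007116.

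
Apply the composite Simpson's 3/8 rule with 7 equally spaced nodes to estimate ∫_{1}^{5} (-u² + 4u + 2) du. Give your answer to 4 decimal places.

14.6667

h = (5 − 1)/6 = 0.666667.
Nodes u₀,…,u₆ = 1, 1.666667, 2.333333, 3, 3.666667, 4.333333, 5.
f(u) = -u² + 4u + 2: f₀=5, f₁=5.888889, f₂=5.888889, f₃=5, f₄=3.222222, f₅=0.555556, f₆=-3.
(3h/8)·[f₀ + 3f₁ + 3f₂ + 2f₃ + 3f₄ + 3f₅ + f₆] = 0.25·(58.666667) = 14.6667.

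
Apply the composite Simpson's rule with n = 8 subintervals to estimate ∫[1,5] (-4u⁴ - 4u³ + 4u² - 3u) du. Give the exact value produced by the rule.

h = (5 − 1)/8 = 0.5.
Nodes u₀,…,u₈ = 1, 1.5, 2, 2.5, 3, 3.5, 4, 4.5, 5.
f(u) = -4u⁴ - 4u³ + 4u² - 3u: f₀=-7, f₁=-29.25, f₂=-86, f₃=-201.25, f₄=-405, f₅=-733.25, f₆=-1228, f₇=-1937.25, f₈=-2915.
(h/3)·[f₀ + 4f₁ + 2f₂ + 4f₃ + 2f₄ + 4f₅ + 2f₆ + 4f₇ + f₈] = 0.166667·(-17964) = -2994.

-2994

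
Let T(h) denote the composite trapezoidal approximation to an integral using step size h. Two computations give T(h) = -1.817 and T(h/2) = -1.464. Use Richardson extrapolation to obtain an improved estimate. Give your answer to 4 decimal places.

-1.3463

R = (4·T(h/2) − T(h)) / 3 = (4·(-1.464) − (-1.817))/3 = (-4.039)/3 = -1.3463.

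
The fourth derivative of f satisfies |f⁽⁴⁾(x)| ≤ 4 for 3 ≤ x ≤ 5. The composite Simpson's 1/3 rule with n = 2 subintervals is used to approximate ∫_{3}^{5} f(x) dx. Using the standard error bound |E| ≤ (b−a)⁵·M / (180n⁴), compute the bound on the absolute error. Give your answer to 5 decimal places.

|E| ≤ (2)⁵·4 / (180·2⁴) = 128/2880 = 0.04444.

0.04444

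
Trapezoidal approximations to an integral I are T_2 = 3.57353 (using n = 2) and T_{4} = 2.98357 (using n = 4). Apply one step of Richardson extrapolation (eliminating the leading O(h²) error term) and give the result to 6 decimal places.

2.786917

R = (4·T_{4} − T_2) / 3 = (4·2.98357 − 3.57353)/3 = (8.36075)/3 = 2.786917.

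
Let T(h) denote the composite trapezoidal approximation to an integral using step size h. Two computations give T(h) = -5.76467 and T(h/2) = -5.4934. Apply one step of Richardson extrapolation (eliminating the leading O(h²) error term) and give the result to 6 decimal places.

-5.402977

R = (4·T(h/2) − T(h)) / 3 = (4·(-5.4934) − (-5.76467))/3 = (-16.20893)/3 = -5.402977.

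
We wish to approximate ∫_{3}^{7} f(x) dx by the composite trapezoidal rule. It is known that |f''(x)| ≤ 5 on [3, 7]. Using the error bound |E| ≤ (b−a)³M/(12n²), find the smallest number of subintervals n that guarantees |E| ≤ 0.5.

Need 320/(12n²) ≤ 0.5.
n² ≥ 320/(12·0.5) = 53.3333 ⇒ n ≥ 7.3030, so the smallest n is 8.

8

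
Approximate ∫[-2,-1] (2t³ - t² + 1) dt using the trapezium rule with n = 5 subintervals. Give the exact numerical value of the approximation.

-8.9

h = (-1 − (-2))/5 = 0.2.
Nodes t₀,…,t₅ = -2, -1.8, -1.6, -1.4, -1.2, -1.
f(t) = 2t³ - t² + 1: f₀=-19, f₁=-13.904, f₂=-9.752, f₃=-6.448, f₄=-3.896, f₅=-2.
(h/2)·[f₀ + 2f₁ + 2f₂ + 2f₃ + 2f₄ + f₅] = 0.1·(-89) = -8.9.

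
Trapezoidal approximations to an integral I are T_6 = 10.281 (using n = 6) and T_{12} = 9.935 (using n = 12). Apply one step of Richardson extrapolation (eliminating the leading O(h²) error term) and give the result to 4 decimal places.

9.8197

R = (4·T_{12} − T_6) / 3 = (4·9.935 − 10.281)/3 = (29.459)/3 = 9.8197.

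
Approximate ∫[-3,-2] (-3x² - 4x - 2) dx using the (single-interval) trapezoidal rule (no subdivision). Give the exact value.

T = (b−a)/2 · [f(-3) + f(-2)] = 0.5·[(-17) + (-6)] = -11.5.

-11.5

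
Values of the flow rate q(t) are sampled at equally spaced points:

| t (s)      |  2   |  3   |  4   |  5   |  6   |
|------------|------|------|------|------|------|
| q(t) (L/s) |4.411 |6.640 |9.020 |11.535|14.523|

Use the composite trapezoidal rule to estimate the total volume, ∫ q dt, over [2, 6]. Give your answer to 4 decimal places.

36.6620

h = 1, n = 4.
(h/2)·[y₀ + 2y₁ + 2y₂ + 2y₃ + y₄] = 0.5·(73.324) = 36.6620.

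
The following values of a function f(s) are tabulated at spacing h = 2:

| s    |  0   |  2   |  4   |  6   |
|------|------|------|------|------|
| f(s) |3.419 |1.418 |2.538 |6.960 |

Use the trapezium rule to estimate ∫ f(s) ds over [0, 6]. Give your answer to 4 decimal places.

h = 2, n = 3.
(h/2)·[y₀ + 2y₁ + 2y₂ + y₃] = 1·(18.291) = 18.2910.

18.2910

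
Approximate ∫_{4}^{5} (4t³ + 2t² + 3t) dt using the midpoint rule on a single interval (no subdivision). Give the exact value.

M = (b−a)·f(4.5) = 1·(418.5) = 418.5.

418.5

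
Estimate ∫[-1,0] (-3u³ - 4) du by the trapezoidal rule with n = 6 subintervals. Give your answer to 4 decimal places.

-3.2292

h = (0 − (-1))/6 = 0.166667.
Nodes u₀,…,u₆ = -1, -0.833333, -0.666667, -0.5, -0.333333, -0.166667, 0.
f(u) = -3u³ - 4: f₀=-1, f₁=-2.263889, f₂=-3.111111, f₃=-3.625, f₄=-3.888889, f₅=-3.986111, f₆=-4.
(h/2)·[f₀ + 2f₁ + 2f₂ + 2f₃ + 2f₄ + 2f₅ + f₆] = 0.083333·(-38.75) = -3.2292.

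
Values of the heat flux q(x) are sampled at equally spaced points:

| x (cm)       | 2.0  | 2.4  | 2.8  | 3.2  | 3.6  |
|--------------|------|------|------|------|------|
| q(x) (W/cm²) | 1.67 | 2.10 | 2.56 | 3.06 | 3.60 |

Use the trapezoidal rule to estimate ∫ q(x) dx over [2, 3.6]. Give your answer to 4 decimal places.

h = 0.4, n = 4.
(h/2)·[y₀ + 2y₁ + 2y₂ + 2y₃ + y₄] = 0.2·(20.71) = 4.1420.

4.1420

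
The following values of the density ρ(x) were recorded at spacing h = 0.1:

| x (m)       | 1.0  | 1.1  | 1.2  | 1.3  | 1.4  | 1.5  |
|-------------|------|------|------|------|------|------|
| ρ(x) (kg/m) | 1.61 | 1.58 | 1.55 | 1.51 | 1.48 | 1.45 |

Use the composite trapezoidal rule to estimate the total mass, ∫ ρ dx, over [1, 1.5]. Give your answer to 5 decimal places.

0.76500

h = 0.1, n = 5.
(h/2)·[y₀ + 2y₁ + 2y₂ + 2y₃ + 2y₄ + y₅] = 0.05·(15.30) = 0.76500.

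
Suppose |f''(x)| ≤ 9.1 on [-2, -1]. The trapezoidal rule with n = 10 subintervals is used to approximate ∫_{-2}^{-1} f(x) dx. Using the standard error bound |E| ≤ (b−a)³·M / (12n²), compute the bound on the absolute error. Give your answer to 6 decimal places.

0.007583

|E| ≤ (1)³·9.1 / (12·10²) = 9.1/1200 = 0.007583.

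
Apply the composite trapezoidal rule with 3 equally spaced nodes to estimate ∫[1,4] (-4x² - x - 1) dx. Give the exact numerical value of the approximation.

h = (4 − 1)/2 = 1.5.
Nodes x₀,…,x₂ = 1, 2.5, 4.
f(x) = -4x² - x - 1: f₀=-6, f₁=-28.5, f₂=-69.
(h/2)·[f₀ + 2f₁ + f₂] = 0.75·(-132) = -99.

-99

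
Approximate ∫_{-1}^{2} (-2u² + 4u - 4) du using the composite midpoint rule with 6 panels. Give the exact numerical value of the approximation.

-11.875

h = (2 − (-1))/6 = 0.5.
Midpoints m₁,…,m₆ = -0.75, -0.25, 0.25, 0.75, 1.25, 1.75.
f(m₁)=-8.125, f(m₂)=-5.125, f(m₃)=-3.125, f(m₄)=-2.125, f(m₅)=-2.125, f(m₆)=-3.125.
h·[f(m₁) + f(m₂) + f(m₃) + f(m₄) + f(m₅) + f(m₆)] = 0.5·(-23.75) = -11.875.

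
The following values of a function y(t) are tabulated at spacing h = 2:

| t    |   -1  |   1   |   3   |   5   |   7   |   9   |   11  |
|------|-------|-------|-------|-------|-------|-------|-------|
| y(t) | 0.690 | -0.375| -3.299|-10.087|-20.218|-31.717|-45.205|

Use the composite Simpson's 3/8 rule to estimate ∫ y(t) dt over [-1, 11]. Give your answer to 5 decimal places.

h = 2, n = 6.
(3h/8)·[y₀ + 3y₁ + 3y₂ + 2y₃ + 3y₄ + 3y₅ + y₆] = 0.75·(-231.516) = -173.63700.

-173.63700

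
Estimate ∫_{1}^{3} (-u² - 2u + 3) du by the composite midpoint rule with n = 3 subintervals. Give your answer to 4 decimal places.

h = (3 − 1)/3 = 0.666667.
Midpoints m₁,…,m₃ = 1.333333, 2, 2.666667.
f(m₁)=-1.444444, f(m₂)=-5, f(m₃)=-9.444444.
h·[f(m₁) + f(m₂) + f(m₃)] = 0.666667·(-15.888889) = -10.5926.

-10.5926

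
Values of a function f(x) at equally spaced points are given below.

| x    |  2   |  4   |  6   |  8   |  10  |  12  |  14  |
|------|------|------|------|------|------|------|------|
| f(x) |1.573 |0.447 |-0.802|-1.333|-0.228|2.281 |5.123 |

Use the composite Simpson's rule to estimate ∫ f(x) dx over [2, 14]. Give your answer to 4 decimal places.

h = 2, n = 6.
(h/3)·[y₀ + 4y₁ + 2y₂ + 4y₃ + 2y₄ + 4y₅ + y₆] = 0.666667·(10.216) = 6.8107.

6.8107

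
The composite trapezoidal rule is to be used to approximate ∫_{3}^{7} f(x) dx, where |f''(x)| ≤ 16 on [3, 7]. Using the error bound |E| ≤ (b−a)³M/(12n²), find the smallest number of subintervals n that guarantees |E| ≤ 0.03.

Need 1024/(12n²) ≤ 0.03.
n² ≥ 1024/(12·0.03) = 2844.44 ⇒ n ≥ 53.3333, so the smallest n is 54.

54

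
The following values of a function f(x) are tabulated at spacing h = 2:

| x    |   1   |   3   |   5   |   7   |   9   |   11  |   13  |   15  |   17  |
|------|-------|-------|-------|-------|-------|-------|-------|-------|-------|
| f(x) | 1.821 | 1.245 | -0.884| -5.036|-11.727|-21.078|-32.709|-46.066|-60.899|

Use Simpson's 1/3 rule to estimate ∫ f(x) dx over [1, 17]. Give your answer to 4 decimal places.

h = 2, n = 8.
(h/3)·[y₀ + 4y₁ + 2y₂ + 4y₃ + 2y₄ + 4y₅ + 2y₆ + 4y₇ + y₈] = 0.666667·(-433.458) = -288.9720.

-288.9720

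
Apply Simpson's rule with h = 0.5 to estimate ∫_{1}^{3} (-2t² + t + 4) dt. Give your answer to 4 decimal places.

-5.3333

h = (3 − 1)/4 = 0.5.
Nodes t₀,…,t₄ = 1, 1.5, 2, 2.5, 3.
f(t) = -2t² + t + 4: f₀=3, f₁=1, f₂=-2, f₃=-6, f₄=-11.
(h/3)·[f₀ + 4f₁ + 2f₂ + 4f₃ + f₄] = 0.166667·(-32) = -5.3333.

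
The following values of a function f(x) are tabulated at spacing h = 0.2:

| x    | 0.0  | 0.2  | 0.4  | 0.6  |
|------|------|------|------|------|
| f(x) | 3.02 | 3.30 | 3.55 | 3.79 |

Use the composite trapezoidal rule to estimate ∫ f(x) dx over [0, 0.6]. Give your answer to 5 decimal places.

2.05100

h = 0.2, n = 3.
(h/2)·[y₀ + 2y₁ + 2y₂ + y₃] = 0.1·(20.51) = 2.05100.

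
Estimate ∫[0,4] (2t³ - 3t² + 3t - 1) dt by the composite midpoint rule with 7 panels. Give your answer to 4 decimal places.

83.0204

h = (4 − 0)/7 = 0.571429.
Midpoints m₁,…,m₇ = 0.285714, 0.857143, 1.428571, 2, 2.571429, 3.142857, 3.714286.
f(m₁)=-0.341108, f(m₂)=0.626822, f(m₃)=2.994169, f(m₄)=9, f(m₅)=20.883382, f(m₆)=40.883382, f(m₇)=71.239067.
h·[f(m₁) + f(m₂) + f(m₃) + f(m₄) + f(m₅) + f(m₆) + f(m₇)] = 0.571429·(145.285714) = 83.0204.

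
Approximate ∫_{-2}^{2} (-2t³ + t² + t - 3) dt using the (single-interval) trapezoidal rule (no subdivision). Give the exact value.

4

T = (b−a)/2 · [f(-2) + f(2)] = 2·[15 + (-13)] = 4.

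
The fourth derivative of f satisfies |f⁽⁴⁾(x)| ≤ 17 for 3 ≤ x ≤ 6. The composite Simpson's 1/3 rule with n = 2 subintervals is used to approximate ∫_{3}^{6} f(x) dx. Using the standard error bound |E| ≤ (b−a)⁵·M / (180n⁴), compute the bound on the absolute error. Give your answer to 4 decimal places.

1.4344

|E| ≤ (3)⁵·17 / (180·2⁴) = 4131/2880 = 1.4344.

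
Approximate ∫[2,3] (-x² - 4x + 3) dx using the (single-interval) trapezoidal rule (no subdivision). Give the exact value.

T = (b−a)/2 · [f(2) + f(3)] = 0.5·[(-9) + (-18)] = -13.5.

-13.5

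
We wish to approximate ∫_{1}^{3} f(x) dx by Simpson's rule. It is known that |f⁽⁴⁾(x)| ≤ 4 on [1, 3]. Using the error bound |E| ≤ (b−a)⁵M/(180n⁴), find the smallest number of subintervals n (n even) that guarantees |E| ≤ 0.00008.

10

Need 128/(180n⁴) ≤ 0.00008.
n⁴ ≥ 128/(180·0.00008) = 8888.89 ⇒ n ≥ 9.7098, so the smallest even n is 10. (n must be even for Simpson's rule.)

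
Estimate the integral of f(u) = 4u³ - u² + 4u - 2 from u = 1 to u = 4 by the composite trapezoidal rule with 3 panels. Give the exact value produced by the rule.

h = (4 − 1)/3 = 1.
Nodes u₀,…,u₃ = 1, 2, 3, 4.
f(u) = 4u³ - u² + 4u - 2: f₀=5, f₁=34, f₂=109, f₃=254.
(h/2)·[f₀ + 2f₁ + 2f₂ + f₃] = 0.5·(545) = 272.5.

272.5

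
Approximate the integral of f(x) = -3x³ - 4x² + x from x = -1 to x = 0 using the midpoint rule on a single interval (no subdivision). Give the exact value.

M = (b−a)·f(-0.5) = 1·(-1.125) = -1.125.

-1.125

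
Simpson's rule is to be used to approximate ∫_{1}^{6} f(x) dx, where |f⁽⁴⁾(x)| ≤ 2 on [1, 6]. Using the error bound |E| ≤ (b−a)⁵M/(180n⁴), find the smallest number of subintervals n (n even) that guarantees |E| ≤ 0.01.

Need 6250/(180n⁴) ≤ 0.01.
n⁴ ≥ 6250/(180·0.01) = 3472.22 ⇒ n ≥ 7.6763, so the smallest even n is 8. (n must be even for Simpson's rule.)

8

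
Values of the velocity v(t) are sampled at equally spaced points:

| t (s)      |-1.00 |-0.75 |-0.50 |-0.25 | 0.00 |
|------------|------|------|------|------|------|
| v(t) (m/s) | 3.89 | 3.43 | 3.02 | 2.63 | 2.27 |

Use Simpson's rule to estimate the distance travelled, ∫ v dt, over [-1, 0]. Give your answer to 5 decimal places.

3.03667

h = 0.25, n = 4.
(h/3)·[y₀ + 4y₁ + 2y₂ + 4y₃ + y₄] = 0.083333·(36.44) = 3.03667.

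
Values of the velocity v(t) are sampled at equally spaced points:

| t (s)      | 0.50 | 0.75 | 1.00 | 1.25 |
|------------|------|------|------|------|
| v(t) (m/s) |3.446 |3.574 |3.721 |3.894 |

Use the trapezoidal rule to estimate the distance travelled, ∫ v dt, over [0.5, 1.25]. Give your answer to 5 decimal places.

h = 0.25, n = 3.
(h/2)·[y₀ + 2y₁ + 2y₂ + y₃] = 0.125·(21.930) = 2.74125.

2.74125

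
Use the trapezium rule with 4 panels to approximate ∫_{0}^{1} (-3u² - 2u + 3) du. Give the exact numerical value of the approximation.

0.96875

h = (1 − 0)/4 = 0.25.
Nodes u₀,…,u₄ = 0, 0.25, 0.5, 0.75, 1.
f(u) = -3u² - 2u + 3: f₀=3, f₁=2.3125, f₂=1.25, f₃=-0.1875, f₄=-2.
(h/2)·[f₀ + 2f₁ + 2f₂ + 2f₃ + f₄] = 0.125·(7.75) = 0.96875.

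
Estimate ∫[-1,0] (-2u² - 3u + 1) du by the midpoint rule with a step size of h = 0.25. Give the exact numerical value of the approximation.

h = (0 − (-1))/4 = 0.25.
Midpoints m₁,…,m₄ = -0.875, -0.625, -0.375, -0.125.
f(m₁)=2.09375, f(m₂)=2.09375, f(m₃)=1.84375, f(m₄)=1.34375.
h·[f(m₁) + f(m₂) + f(m₃) + f(m₄)] = 0.25·(7.375) = 1.84375.

1.84375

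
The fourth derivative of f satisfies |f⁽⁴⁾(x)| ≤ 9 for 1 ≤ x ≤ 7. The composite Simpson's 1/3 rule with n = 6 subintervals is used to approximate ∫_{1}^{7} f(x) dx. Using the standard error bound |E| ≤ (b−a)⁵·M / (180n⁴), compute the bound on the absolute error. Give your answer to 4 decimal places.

0.3000

|E| ≤ (6)⁵·9 / (180·6⁴) = 69984/233280 = 0.3000.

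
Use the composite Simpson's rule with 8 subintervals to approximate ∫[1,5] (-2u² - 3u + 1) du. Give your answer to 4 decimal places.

h = (5 − 1)/8 = 0.5.
Nodes u₀,…,u₈ = 1, 1.5, 2, 2.5, 3, 3.5, 4, 4.5, 5.
f(u) = -2u² - 3u + 1: f₀=-4, f₁=-8, f₂=-13, f₃=-19, f₄=-26, f₅=-34, f₆=-43, f₇=-53, f₈=-64.
(h/3)·[f₀ + 4f₁ + 2f₂ + 4f₃ + 2f₄ + 4f₅ + 2f₆ + 4f₇ + f₈] = 0.166667·(-688) = -114.6667.

-114.6667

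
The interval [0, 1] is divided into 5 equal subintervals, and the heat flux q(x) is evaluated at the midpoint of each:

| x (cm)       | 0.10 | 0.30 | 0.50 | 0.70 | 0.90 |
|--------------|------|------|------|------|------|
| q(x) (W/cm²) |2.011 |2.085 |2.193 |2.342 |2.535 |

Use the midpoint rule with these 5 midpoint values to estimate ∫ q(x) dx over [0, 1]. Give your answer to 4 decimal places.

h = 0.2, n = 5.
h·[y(m₁) + y(m₂) + y(m₃) + y(m₄) + y(m₅)] = 0.2·(11.166) = 2.2332.

2.2332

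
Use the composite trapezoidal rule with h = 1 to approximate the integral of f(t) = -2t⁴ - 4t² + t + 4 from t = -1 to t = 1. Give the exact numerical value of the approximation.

2

h = (1 − (-1))/2 = 1.
Nodes t₀,…,t₂ = -1, 0, 1.
f(t) = -2t⁴ - 4t² + t + 4: f₀=-3, f₁=4, f₂=-1.
(h/2)·[f₀ + 2f₁ + f₂] = 0.5·(4) = 2.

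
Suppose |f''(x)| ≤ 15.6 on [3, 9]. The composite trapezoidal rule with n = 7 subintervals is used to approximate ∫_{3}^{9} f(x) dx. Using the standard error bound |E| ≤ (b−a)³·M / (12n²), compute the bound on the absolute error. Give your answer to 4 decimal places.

5.7306

|E| ≤ (6)³·15.6 / (12·7²) = 3369.6/588 = 5.7306.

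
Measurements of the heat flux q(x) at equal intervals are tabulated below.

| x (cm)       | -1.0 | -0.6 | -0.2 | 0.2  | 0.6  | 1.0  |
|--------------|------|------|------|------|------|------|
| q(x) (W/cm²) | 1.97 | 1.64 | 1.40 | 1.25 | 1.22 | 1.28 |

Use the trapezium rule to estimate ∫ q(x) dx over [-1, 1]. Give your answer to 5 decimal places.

2.85400

h = 0.4, n = 5.
(h/2)·[y₀ + 2y₁ + 2y₂ + 2y₃ + 2y₄ + y₅] = 0.2·(14.27) = 2.85400.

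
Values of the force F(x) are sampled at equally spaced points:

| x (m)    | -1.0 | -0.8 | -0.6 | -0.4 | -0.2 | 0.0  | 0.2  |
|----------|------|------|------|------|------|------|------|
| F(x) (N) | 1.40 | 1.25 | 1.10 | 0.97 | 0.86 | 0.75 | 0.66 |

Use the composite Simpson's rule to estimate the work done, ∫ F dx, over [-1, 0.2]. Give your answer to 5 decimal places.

h = 0.2, n = 6.
(h/3)·[y₀ + 4y₁ + 2y₂ + 4y₃ + 2y₄ + 4y₅ + y₆] = 0.066667·(17.86) = 1.19067.

1.19067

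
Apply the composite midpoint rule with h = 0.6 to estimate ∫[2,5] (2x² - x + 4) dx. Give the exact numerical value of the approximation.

79.32

h = (5 − 2)/5 = 0.6.
Midpoints m₁,…,m₅ = 2.3, 2.9, 3.5, 4.1, 4.7.
f(m₁)=12.28, f(m₂)=17.92, f(m₃)=25, f(m₄)=33.52, f(m₅)=43.48.
h·[f(m₁) + f(m₂) + f(m₃) + f(m₄) + f(m₅)] = 0.6·(132.2) = 79.32.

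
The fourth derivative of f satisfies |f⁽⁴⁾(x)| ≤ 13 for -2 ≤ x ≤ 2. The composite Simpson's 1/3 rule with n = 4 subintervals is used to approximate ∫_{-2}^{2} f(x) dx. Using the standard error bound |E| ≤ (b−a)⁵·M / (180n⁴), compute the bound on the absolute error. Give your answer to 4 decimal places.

|E| ≤ (4)⁵·13 / (180·4⁴) = 13312/46080 = 0.2889.

0.2889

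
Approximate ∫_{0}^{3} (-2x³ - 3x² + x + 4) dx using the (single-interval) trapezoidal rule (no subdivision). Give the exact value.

-105

T = (b−a)/2 · [f(0) + f(3)] = 1.5·[4 + (-74)] = -105.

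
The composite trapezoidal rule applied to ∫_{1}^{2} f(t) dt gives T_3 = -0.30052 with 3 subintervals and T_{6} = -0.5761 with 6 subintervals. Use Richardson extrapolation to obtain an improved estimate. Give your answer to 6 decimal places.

-0.667960

R = (4·T_{6} − T_3) / 3 = (4·(-0.5761) − (-0.30052))/3 = (-2.00388)/3 = -0.667960.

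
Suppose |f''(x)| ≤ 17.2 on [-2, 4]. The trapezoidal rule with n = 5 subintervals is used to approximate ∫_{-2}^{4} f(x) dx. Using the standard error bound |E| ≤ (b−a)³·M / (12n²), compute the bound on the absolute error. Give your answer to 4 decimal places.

12.3840

|E| ≤ (6)³·17.2 / (12·5²) = 3715.2/300 = 12.3840.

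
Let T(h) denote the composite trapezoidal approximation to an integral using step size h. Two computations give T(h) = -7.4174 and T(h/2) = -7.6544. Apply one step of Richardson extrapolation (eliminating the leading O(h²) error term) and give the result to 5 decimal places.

R = (4·T(h/2) − T(h)) / 3 = (4·(-7.6544) − (-7.4174))/3 = (-23.2002)/3 = -7.73340.

-7.73340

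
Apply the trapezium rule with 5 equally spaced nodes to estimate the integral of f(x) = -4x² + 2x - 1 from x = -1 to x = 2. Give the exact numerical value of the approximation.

-13.125

h = (2 − (-1))/4 = 0.75.
Nodes x₀,…,x₄ = -1, -0.25, 0.5, 1.25, 2.
f(x) = -4x² + 2x - 1: f₀=-7, f₁=-1.75, f₂=-1, f₃=-4.75, f₄=-13.
(h/2)·[f₀ + 2f₁ + 2f₂ + 2f₃ + f₄] = 0.375·(-35) = -13.125.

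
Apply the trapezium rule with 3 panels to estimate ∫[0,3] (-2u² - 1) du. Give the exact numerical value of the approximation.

h = (3 − 0)/3 = 1.
Nodes u₀,…,u₃ = 0, 1, 2, 3.
f(u) = -2u² - 1: f₀=-1, f₁=-3, f₂=-9, f₃=-19.
(h/2)·[f₀ + 2f₁ + 2f₂ + f₃] = 0.5·(-44) = -22.

-22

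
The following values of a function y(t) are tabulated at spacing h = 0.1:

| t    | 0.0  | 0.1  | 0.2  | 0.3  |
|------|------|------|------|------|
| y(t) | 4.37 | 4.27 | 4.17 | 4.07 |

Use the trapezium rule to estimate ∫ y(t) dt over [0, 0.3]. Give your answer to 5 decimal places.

1.26600

h = 0.1, n = 3.
(h/2)·[y₀ + 2y₁ + 2y₂ + y₃] = 0.05·(25.32) = 1.26600.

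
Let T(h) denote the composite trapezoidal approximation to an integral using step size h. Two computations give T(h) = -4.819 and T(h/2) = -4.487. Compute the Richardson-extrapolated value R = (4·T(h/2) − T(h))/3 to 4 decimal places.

-4.3763

R = (4·T(h/2) − T(h)) / 3 = (4·(-4.487) − (-4.819))/3 = (-13.129)/3 = -4.3763.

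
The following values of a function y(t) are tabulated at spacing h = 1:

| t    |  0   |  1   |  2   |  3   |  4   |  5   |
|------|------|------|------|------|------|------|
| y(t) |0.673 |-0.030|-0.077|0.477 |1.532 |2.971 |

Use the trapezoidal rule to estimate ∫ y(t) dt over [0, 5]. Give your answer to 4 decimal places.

h = 1, n = 5.
(h/2)·[y₀ + 2y₁ + 2y₂ + 2y₃ + 2y₄ + y₅] = 0.5·(7.448) = 3.7240.

3.7240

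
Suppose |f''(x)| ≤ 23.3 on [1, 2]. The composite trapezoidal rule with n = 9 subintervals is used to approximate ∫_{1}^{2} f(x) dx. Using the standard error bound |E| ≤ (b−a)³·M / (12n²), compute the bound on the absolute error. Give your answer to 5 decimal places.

|E| ≤ (1)³·23.3 / (12·9²) = 23.3/972 = 0.02397.

0.02397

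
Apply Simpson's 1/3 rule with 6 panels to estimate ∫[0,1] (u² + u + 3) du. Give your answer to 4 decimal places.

h = (1 − 0)/6 = 0.166667.
Nodes u₀,…,u₆ = 0, 0.166667, 0.333333, 0.5, 0.666667, 0.833333, 1.
f(u) = u² + u + 3: f₀=3, f₁=3.194444, f₂=3.444444, f₃=3.75, f₄=4.111111, f₅=4.527778, f₆=5.
(h/3)·[f₀ + 4f₁ + 2f₂ + 4f₃ + 2f₄ + 4f₅ + f₆] = 0.055556·(69) = 3.8333.

3.8333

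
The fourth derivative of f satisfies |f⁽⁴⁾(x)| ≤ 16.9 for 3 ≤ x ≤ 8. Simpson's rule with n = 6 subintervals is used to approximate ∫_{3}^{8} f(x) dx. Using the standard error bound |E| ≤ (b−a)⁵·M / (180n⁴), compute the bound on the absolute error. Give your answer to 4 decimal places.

|E| ≤ (5)⁵·16.9 / (180·6⁴) = 52812.5/233280 = 0.2264.

0.2264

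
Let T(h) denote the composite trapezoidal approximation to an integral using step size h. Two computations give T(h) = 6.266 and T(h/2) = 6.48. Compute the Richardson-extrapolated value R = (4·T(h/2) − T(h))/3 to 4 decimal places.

R = (4·T(h/2) − T(h)) / 3 = (4·6.48 − 6.266)/3 = (19.654)/3 = 6.5513.

6.5513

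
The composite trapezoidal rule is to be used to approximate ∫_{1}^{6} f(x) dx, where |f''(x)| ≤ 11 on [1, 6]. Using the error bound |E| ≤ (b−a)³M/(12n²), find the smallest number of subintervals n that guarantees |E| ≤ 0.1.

34

Need 1375/(12n²) ≤ 0.1.
n² ≥ 1375/(12·0.1) = 1145.83 ⇒ n ≥ 33.8502, so the smallest n is 34.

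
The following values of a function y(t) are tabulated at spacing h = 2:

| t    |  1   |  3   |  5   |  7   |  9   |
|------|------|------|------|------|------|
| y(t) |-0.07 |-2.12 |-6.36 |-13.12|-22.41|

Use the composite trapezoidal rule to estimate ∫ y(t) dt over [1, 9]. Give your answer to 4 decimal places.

-65.6800

h = 2, n = 4.
(h/2)·[y₀ + 2y₁ + 2y₂ + 2y₃ + y₄] = 1·(-65.68) = -65.6800.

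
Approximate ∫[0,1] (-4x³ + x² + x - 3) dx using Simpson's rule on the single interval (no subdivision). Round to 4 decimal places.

-3.1667

S = (b−a)/6 · [f(0) + 4f(0.5) + f(1)] = 0.166667·[(-3) + 4·(-2.75) + (-5)] = -3.1667.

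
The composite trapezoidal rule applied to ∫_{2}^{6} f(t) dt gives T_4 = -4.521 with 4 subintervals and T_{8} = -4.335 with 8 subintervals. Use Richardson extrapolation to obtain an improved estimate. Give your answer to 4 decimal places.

-4.2730

R = (4·T_{8} − T_4) / 3 = (4·(-4.335) − (-4.521))/3 = (-12.819)/3 = -4.2730.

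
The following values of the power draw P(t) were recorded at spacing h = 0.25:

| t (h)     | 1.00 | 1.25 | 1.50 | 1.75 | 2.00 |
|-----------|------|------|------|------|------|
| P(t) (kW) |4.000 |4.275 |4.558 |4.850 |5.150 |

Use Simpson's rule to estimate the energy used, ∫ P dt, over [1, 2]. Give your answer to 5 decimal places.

h = 0.25, n = 4.
(h/3)·[y₀ + 4y₁ + 2y₂ + 4y₃ + y₄] = 0.083333·(54.766) = 4.56383.

4.56383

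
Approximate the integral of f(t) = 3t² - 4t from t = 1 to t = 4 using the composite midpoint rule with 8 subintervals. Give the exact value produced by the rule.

32.89453125

h = (4 − 1)/8 = 0.375.
Midpoints m₁,…,m₈ = 1.1875, 1.5625, 1.9375, 2.3125, 2.6875, 3.0625, 3.4375, 3.8125.
f(m₁)=-0.51953125, f(m₂)=1.07421875, f(m₃)=3.51171875, f(m₄)=6.79296875, f(m₅)=10.91796875, f(m₆)=15.88671875, f(m₇)=21.69921875, f(m₈)=28.35546875.
h·[f(m₁) + f(m₂) + f(m₃) + f(m₄) + f(m₅) + f(m₆) + f(m₇) + f(m₈)] = 0.375·(87.71875) = 32.89453125.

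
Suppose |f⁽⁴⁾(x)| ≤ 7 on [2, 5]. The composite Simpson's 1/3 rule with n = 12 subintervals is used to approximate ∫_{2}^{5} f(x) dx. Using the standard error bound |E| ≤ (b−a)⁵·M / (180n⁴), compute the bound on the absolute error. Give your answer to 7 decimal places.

0.0004557

|E| ≤ (3)⁵·7 / (180·12⁴) = 1701/3732480 = 0.0004557.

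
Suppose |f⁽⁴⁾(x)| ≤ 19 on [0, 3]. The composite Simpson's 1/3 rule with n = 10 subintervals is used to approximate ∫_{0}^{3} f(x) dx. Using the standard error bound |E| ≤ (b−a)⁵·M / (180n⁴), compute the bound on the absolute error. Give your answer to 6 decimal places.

0.002565

|E| ≤ (3)⁵·19 / (180·10⁴) = 4617/1800000 = 0.002565.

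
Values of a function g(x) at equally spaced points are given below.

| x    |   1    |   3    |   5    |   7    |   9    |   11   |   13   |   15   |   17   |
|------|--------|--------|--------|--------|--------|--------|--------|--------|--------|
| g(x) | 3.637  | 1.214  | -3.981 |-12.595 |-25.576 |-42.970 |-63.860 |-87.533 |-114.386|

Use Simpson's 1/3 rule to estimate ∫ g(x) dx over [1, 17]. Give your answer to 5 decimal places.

-576.74600

h = 2, n = 8.
(h/3)·[y₀ + 4y₁ + 2y₂ + 4y₃ + 2y₄ + 4y₅ + 2y₆ + 4y₇ + y₈] = 0.666667·(-865.119) = -576.74600.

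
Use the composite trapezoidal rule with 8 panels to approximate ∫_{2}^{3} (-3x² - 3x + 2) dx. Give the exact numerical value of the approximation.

h = (3 − 2)/8 = 0.125.
Nodes x₀,…,x₈ = 2, 2.125, 2.25, 2.375, 2.5, 2.625, 2.75, 2.875, 3.
f(x) = -3x² - 3x + 2: f₀=-16, f₁=-17.921875, f₂=-19.9375, f₃=-22.046875, f₄=-24.25, f₅=-26.546875, f₆=-28.9375, f₇=-31.421875, f₈=-34.
(h/2)·[f₀ + 2f₁ + 2f₂ + 2f₃ + 2f₄ + 2f₅ + 2f₆ + 2f₇ + f₈] = 0.0625·(-392.125) = -24.5078125.

-24.5078125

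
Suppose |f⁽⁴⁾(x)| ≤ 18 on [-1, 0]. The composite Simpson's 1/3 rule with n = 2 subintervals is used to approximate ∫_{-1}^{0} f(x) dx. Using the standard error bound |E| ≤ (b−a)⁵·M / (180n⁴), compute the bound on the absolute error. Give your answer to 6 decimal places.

|E| ≤ (1)⁵·18 / (180·2⁴) = 18/2880 = 0.006250.

0.006250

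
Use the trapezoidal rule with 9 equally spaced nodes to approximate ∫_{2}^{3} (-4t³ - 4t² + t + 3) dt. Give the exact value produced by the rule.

-84.921875

h = (3 − 2)/8 = 0.125.
Nodes t₀,…,t₈ = 2, 2.125, 2.25, 2.375, 2.5, 2.625, 2.75, 2.875, 3.
f(t) = -4t³ - 4t² + t + 3: f₀=-43, f₁=-51.3203125, f₂=-60.5625, f₃=-70.7734375, f₄=-82, f₅=-94.2890625, f₆=-107.6875, f₇=-122.2421875, f₈=-138.
(h/2)·[f₀ + 2f₁ + 2f₂ + 2f₃ + 2f₄ + 2f₅ + 2f₆ + 2f₇ + f₈] = 0.0625·(-1358.75) = -84.921875.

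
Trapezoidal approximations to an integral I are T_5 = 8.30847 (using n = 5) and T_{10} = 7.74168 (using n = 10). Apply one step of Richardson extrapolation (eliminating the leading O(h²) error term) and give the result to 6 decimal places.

7.552750

R = (4·T_{10} − T_5) / 3 = (4·7.74168 − 8.30847)/3 = (22.65825)/3 = 7.552750.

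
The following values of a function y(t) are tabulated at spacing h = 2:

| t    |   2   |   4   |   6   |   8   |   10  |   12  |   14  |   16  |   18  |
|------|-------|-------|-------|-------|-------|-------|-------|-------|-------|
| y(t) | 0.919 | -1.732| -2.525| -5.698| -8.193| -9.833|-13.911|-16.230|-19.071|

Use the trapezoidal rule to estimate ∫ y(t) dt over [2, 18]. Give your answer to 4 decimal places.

-134.3960

h = 2, n = 8.
(h/2)·[y₀ + 2y₁ + 2y₂ + 2y₃ + 2y₄ + 2y₅ + 2y₆ + 2y₇ + y₈] = 1·(-134.396) = -134.3960.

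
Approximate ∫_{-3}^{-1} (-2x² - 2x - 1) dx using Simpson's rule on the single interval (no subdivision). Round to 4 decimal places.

S = (b−a)/6 · [f(-3) + 4f(-2) + f(-1)] = 0.333333·[(-13) + 4·(-5) + (-1)] = -11.3333.

-11.3333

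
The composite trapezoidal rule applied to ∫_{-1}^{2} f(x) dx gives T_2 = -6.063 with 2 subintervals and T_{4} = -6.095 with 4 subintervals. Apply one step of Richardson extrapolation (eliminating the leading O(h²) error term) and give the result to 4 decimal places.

R = (4·T_{4} − T_2) / 3 = (4·(-6.095) − (-6.063))/3 = (-18.317)/3 = -6.1057.

-6.1057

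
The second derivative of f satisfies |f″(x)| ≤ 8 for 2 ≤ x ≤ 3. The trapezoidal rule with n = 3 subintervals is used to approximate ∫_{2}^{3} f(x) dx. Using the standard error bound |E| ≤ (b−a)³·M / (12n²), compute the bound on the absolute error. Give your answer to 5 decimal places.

0.07407

|E| ≤ (1)³·8 / (12·3²) = 8/108 = 0.07407.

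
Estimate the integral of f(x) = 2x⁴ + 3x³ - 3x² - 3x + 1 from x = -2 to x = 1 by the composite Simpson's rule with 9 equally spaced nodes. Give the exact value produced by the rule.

0.4658203125

h = (1 − (-2))/8 = 0.375.
Nodes x₀,…,x₈ = -2, -1.625, -1.25, -0.875, -0.5, -0.125, 0.25, 0.625, 1.
f(x) = 2x⁴ + 3x³ - 3x² - 3x + 1: f₀=3, f₁=-0.97412109375, f₂=-0.9140625, f₃=0.49072265625, f₄=1.5, f₅=1.32275390625, f₆=0.1171875, f₇=-1.00927734375, f₈=0.
(h/3)·[f₀ + 4f₁ + 2f₂ + 4f₃ + 2f₄ + 4f₅ + 2f₆ + 4f₇ + f₈] = 0.125·(3.7265625) = 0.4658203125.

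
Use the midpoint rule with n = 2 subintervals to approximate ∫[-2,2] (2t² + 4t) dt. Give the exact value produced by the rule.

8

h = (2 − (-2))/2 = 2.
Midpoints m₁,…,m₂ = -1, 1.
f(m₁)=-2, f(m₂)=6.
h·[f(m₁) + f(m₂)] = 2·(4) = 8.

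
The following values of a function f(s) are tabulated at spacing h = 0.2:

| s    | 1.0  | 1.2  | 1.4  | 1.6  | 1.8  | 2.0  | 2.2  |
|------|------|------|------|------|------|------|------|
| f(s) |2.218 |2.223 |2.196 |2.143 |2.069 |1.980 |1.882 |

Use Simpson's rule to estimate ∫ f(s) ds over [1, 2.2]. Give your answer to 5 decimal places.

h = 0.2, n = 6.
(h/3)·[y₀ + 4y₁ + 2y₂ + 4y₃ + 2y₄ + 4y₅ + y₆] = 0.066667·(38.014) = 2.53427.

2.53427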